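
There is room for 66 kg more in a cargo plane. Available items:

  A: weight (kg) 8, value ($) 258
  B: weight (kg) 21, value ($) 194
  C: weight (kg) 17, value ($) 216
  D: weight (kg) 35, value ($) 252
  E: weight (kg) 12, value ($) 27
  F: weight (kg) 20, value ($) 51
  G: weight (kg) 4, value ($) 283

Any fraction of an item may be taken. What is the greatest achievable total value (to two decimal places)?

1066.20

Greedy by value/weight ratio, highest first.
Ratios (sorted): G 70.75, A 32.25, C 12.71, B 9.24, D 7.20, F 2.55, E 2.25
take G (4 @ 283); take A (8 @ 258); take C (17 @ 216); take B (21 @ 194); take 16/35 of D → 115.20. Capacity used 66/66.
Total value = 1066.20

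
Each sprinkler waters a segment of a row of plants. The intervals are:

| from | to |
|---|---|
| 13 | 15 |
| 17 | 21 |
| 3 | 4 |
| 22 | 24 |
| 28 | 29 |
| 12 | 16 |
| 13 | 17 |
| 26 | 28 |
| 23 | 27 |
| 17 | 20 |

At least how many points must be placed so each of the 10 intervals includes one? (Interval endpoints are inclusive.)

Process intervals by earliest right end; each time one isn't hit yet, stab at its right endpoint.
By right end: [3,4]  [13,15]  [12,16]  [13,17]  [17,20]  [17,21]  [22,24]  [23,27]  [26,28]  [28,29]
[3,4] uncovered → point at 4; [13,15] uncovered → point at 15; [17,20] uncovered → point at 20; [22,24] uncovered → point at 24; [26,28] uncovered → point at 28.
Points: 4, 15, 20, 24, 28 (5 total).

5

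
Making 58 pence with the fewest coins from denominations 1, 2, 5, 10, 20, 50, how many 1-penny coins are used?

1

58 = 1×50 + 1×5 + 1×2 + 1×1
Count of 1: 1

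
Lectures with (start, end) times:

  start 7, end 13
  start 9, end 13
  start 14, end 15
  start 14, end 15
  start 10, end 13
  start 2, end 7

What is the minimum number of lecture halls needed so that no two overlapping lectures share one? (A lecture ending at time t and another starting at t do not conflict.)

The answer is the maximum number of intervals overlapping at any instant.
starts: [2, 7, 9, 10, 14, 14]
ends:   [7, 13, 13, 13, 15, 15]
s2→1 e7→0 s7→1 s9→2 s10→3  — peak 3.

3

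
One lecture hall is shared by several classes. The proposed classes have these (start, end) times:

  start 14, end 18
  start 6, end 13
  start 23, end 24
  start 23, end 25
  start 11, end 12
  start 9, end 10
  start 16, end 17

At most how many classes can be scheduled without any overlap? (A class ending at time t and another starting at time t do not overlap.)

By end time: (9,10), (11,12), (6,13), (16,17), (14,18), (23,24), (23,25).
Pick (9,10); next start ≥ 10 → (11,12); next start ≥ 12 → (16,17); next start ≥ 17 → (23,24).
Selected 4 classes.

4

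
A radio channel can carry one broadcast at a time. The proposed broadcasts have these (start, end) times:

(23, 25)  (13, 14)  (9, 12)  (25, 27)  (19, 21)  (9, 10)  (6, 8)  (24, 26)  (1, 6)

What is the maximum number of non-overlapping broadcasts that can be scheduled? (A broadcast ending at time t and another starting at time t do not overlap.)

Sorted by end: (1,6)  (6,8)  (9,10)  (9,12)  (13,14)  (19,21)  (23,25)  (24,26)  (25,27)
take (1,6); take (6,8); take (9,10); take (13,14); take (19,21); take (23,25); skip (24,26); take (25,27).
Selected 7 broadcasts.

7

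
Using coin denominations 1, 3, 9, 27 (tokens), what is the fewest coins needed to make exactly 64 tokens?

4

Use the largest denomination that fits, subtract, and repeat.
64 − 2×27→10 − 1×9→1 − 1×1→0
Total coins = 2 + 1 + 1 = 4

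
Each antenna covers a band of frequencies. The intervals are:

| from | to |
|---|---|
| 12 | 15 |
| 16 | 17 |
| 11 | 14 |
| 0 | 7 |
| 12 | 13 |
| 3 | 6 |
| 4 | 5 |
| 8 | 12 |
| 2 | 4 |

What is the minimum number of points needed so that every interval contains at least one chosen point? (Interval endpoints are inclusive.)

3

Sort by right endpoint; whenever an interval is uncovered, place a point at its right end.
By right end: [2,4]  [4,5]  [3,6]  [0,7]  [8,12]  [12,13]  [11,14]  [12,15]  [16,17]
[2,4] uncovered → point at 4; [8,12] uncovered → point at 12; [16,17] uncovered → point at 17.
Points: 4, 12, 17 (3 total).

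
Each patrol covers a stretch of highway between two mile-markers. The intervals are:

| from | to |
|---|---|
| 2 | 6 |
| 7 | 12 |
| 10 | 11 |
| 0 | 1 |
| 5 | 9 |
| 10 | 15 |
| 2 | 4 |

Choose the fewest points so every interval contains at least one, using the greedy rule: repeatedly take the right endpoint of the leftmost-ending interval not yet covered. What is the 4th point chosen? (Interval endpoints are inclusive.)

11

Process intervals by earliest right end; each time one isn't hit yet, stab at its right endpoint.
Sorted: [0,1] [2,4] [2,6] [5,9] [10,11] [7,12] [10,15]
{[0,1]} hit by 1; {[2,4],[2,6]} hit by 4; {[5,9]} hit by 9; {[10,11],[7,12],[10,15]} hit by 11.
Points: 1, 4, 9, 11 (4 total).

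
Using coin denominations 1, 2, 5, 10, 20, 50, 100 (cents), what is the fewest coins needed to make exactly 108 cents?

108 = 1×100 + 1×5 + 1×2 + 1×1
Total coins = 1 + 1 + 1 + 1 = 4

4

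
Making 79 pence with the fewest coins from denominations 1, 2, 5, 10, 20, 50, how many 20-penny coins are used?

1

79 = 1×50 + 1×20 + 1×5 + 2×2
Count of 20: 1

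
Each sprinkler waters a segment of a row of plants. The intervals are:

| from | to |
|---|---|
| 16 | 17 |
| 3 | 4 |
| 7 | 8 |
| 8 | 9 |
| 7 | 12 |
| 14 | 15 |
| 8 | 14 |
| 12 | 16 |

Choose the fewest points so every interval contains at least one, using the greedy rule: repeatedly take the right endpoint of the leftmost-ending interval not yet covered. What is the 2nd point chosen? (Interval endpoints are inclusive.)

8

Sort by right endpoint; whenever an interval is uncovered, place a point at its right end.
Sorted: [3,4] [7,8] [8,9] [7,12] [8,14] [14,15] [12,16] [16,17]
{[3,4]} hit by 4; {[7,8],[8,9],[7,12],[8,14]} hit by 8; {[14,15],[12,16]} hit by 15; {[16,17]} hit by 17.
Points: 4, 8, 15, 17 (4 total).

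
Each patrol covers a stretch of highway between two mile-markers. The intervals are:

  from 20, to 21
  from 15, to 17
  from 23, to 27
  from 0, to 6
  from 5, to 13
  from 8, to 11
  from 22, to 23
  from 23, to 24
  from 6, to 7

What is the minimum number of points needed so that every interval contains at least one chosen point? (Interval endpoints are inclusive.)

5

Sort by right endpoint; whenever an interval is uncovered, place a point at its right end.
Sorted: [0,6] [6,7] [8,11] [5,13] [15,17] [20,21] [22,23] [23,24] [23,27]
{[0,6],[6,7]} hit by 6; {[8,11],[5,13]} hit by 11; {[15,17]} hit by 17; {[20,21]} hit by 21; {[22,23],[23,24],[23,27]} hit by 23.
Points: 6, 11, 17, 21, 23 (5 total).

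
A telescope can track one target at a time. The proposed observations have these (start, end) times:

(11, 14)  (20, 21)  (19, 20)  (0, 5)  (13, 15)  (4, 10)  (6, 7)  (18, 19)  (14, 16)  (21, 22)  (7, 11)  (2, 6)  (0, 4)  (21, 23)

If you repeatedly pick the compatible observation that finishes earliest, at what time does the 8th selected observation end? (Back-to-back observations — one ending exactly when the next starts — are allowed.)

21

Sorted by end: (0,4)  (0,5)  (2,6)  (6,7)  (4,10)  (7,11)  (11,14)  (13,15)  (14,16)  (18,19)  (19,20)  (20,21)  (21,22)  (21,23)
take (0,4); skip (2,6); take (6,7); take (7,11); take (11,14); skip (13,15); take (14,16); take (18,19); take (19,20); take (20,21); take (21,22); skip (21,23).
Selected: (0,4) (6,7) (7,11) (11,14) (14,16) (18,19) (19,20) (20,21) (21,22)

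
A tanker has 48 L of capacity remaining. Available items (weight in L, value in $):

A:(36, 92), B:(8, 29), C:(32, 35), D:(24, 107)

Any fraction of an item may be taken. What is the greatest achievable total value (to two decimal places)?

176.89

Sort by value per unit weight and fill in that order.
Order: D (107/24=4.46) > B (29/8=3.62) > A (92/36=2.56) > C (35/32=1.09)
Fill: take D (24 @ 107) → take B (8 @ 29) → take 16/36 of A → 40.89; 48/48 used.
Total value = 176.89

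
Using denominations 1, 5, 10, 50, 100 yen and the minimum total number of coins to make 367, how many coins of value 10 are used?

1

Greedy: take as many of the largest coin as possible, then repeat with the remainder.
367 − 3×100→67 − 1×50→17 − 1×10→7 − 1×5→2 − 2×1→0
Count of 10: 1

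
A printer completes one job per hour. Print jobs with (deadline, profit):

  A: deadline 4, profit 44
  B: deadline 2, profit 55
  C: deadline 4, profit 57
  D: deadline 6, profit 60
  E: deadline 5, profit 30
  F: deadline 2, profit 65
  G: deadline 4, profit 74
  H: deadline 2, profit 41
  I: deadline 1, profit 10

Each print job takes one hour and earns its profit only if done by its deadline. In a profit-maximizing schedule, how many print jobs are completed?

6

Take jobs in profit order; each goes to the latest open slot no later than its deadline.
Profit order: G=74 F=65 D=60 C=57 B=55 A=44 H=41 E=30 I=10
Assign: G→slot 4, F→slot 2, D→slot 6, C→slot 3, B→slot 1, A skipped, H skipped, E→slot 5, I skipped.
Slots: [1:B] [2:F] [3:C] [4:G] [5:E] [6:D]
6 of 9 scheduled.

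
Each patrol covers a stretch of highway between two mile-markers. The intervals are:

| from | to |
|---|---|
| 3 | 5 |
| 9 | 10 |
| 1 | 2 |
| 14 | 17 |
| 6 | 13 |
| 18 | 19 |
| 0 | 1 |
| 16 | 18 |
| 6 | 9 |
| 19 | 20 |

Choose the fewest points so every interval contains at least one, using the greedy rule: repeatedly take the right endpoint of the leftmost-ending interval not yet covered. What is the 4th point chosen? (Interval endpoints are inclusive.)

Sort by right endpoint; whenever an interval is uncovered, place a point at its right end.
Sorted: [0,1] [1,2] [3,5] [6,9] [9,10] [6,13] [14,17] [16,18] [18,19] [19,20]
{[0,1],[1,2]} hit by 1; {[3,5]} hit by 5; {[6,9],[9,10],[6,13]} hit by 9; {[14,17],[16,18]} hit by 17; {[18,19],[19,20]} hit by 19.
Points: 1, 5, 9, 17, 19 (5 total).

17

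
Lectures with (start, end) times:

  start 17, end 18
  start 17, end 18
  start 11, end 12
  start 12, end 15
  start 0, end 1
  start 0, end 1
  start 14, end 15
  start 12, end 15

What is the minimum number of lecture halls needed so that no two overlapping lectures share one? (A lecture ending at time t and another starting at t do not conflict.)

3

starts: [0, 0, 11, 12, 12, 14, 17, 17]
ends:   [1, 1, 12, 15, 15, 15, 18, 18]
s0→1 s0→2 e1→1 e1→0 s11→1 e12→0 s12→1 s12→2 s14→3  — peak 3.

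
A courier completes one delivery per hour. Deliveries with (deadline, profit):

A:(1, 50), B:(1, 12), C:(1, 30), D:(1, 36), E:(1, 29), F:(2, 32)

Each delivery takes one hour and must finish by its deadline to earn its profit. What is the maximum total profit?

82

By profit: A(d1,50), D(d1,36), F(d2,32), C(d1,30), E(d1,29), B(d1,12)
A→slot 1; D skipped; F→slot 2; C skipped; E skipped; B skipped.
Profit = 50 + 32 = 82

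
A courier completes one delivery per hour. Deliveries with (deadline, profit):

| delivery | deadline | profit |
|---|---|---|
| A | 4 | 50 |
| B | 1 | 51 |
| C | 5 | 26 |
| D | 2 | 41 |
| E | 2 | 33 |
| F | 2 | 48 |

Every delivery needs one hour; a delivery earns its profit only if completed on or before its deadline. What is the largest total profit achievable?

Take jobs in profit order; each goes to the latest open slot no later than its deadline.
By profit: B(d1,51), A(d4,50), F(d2,48), D(d2,41), E(d2,33), C(d5,26)
B→slot 1; A→slot 4; F→slot 2; D skipped; E skipped; C→slot 5.
Profit = 51 + 48 + 50 + 26 = 175

175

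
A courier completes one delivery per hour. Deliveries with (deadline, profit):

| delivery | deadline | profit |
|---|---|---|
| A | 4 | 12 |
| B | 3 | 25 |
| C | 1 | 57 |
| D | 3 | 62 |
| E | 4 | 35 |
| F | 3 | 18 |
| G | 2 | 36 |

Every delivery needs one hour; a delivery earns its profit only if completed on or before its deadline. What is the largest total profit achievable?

190

Take jobs in profit order; each goes to the latest open slot no later than its deadline.
By profit: D(d3,62), C(d1,57), G(d2,36), E(d4,35), B(d3,25), F(d3,18), A(d4,12)
D→slot 3; C→slot 1; G→slot 2; E→slot 4; B skipped; F skipped; A skipped.
Profit = 57 + 36 + 62 + 35 = 190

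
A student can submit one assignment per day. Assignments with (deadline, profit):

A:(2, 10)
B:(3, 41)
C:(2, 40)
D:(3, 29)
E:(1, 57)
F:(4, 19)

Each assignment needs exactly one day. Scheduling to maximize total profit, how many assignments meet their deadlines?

Take jobs in profit order; each goes to the latest open slot no later than its deadline.
By profit: E(d1,57), B(d3,41), C(d2,40), D(d3,29), F(d4,19), A(d2,10)
E→slot 1; B→slot 3; C→slot 2; D skipped; F→slot 4; A skipped.
4 of 6 scheduled.

4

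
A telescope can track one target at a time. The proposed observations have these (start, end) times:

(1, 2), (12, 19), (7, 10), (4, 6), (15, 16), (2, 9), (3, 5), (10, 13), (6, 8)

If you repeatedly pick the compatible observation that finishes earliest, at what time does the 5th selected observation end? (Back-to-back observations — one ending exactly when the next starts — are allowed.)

16

Sort by end time and greedily take each interval whose start is ≥ the last chosen end.
Sorted by end: (1,2)  (3,5)  (4,6)  (6,8)  (2,9)  (7,10)  (10,13)  (15,16)  (12,19)
take (1,2); take (3,5); skip (4,6); take (6,8); take (10,13); take (15,16).
Selected: (1,2) (3,5) (6,8) (10,13) (15,16)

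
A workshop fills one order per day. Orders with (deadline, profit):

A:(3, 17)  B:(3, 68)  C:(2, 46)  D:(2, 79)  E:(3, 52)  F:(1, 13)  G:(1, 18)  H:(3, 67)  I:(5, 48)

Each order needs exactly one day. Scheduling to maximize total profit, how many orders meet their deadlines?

4

Profit order: D=79 B=68 H=67 E=52 I=48 C=46 G=18 A=17 F=13
Assign: D→slot 2, B→slot 3, H→slot 1, E skipped, I→slot 5, C skipped, G skipped, A skipped, F skipped.
Slots: [1:H] [2:D] [3:B] [5:I]
4 of 9 scheduled.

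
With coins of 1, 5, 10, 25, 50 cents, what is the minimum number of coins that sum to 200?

Greedy: take as many of the largest coin as possible, then repeat with the remainder.
200 = 4×50
Total coins = 4 = 4

4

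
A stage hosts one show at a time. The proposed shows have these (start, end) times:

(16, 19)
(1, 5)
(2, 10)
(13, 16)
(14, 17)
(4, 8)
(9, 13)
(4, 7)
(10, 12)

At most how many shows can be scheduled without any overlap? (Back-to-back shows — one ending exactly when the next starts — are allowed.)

Greedy by earliest finish: after sorting by end time, pick each interval compatible with the last pick.
By end time: (1,5), (4,7), (4,8), (2,10), (10,12), (9,13), (13,16), (14,17), (16,19).
Pick (1,5); next start ≥ 5 → (10,12); next start ≥ 12 → (13,16); next start ≥ 16 → (16,19).
Selected 4 shows.

4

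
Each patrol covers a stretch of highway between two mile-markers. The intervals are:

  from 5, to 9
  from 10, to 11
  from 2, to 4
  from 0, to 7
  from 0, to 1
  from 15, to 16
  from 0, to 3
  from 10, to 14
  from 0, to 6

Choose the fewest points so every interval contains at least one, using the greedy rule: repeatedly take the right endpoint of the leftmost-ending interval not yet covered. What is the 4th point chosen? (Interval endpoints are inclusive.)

Sort by right endpoint; whenever an interval is uncovered, place a point at its right end.
Sorted: [0,1] [0,3] [2,4] [0,6] [0,7] [5,9] [10,11] [10,14] [15,16]
{[0,1],[0,3]} hit by 1; {[2,4],[0,6],[0,7]} hit by 4; {[5,9]} hit by 9; {[10,11],[10,14]} hit by 11; {[15,16]} hit by 16.
Points: 1, 4, 9, 11, 16 (5 total).

11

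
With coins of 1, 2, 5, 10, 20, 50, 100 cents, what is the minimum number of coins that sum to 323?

Use the largest denomination that fits, subtract, and repeat.
323 = 3×100 + 1×20 + 1×2 + 1×1
Total coins = 3 + 1 + 1 + 1 = 6

6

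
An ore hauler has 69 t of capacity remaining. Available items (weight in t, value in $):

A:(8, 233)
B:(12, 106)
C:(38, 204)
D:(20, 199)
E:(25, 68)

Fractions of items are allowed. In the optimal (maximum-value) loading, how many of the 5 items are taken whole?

3

Sort by value per unit weight and fill in that order.
Ratios (sorted): A 29.12, D 9.95, B 8.83, C 5.37, E 2.72
take A (8 @ 233); take D (20 @ 199); take B (12 @ 106); take 29/38 of C → 155.68. Capacity used 69/69.
3 item(s) taken whole; one partial (take 29/38 of C).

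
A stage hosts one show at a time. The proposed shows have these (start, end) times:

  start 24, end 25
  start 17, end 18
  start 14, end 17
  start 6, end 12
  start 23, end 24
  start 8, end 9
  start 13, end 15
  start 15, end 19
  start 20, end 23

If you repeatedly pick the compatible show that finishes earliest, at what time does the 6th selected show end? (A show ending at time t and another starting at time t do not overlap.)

25

Greedy by earliest finish: after sorting by end time, pick each interval compatible with the last pick.
Sorted by end: (8,9)  (6,12)  (13,15)  (14,17)  (17,18)  (15,19)  (20,23)  (23,24)  (24,25)
take (8,9); take (13,15); skip (14,17); take (17,18); take (20,23); take (23,24); take (24,25).
Selected: (8,9) (13,15) (17,18) (20,23) (23,24) (24,25)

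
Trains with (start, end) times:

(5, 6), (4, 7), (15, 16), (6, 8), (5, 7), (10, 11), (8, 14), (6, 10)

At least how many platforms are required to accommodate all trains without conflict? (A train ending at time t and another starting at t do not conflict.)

The answer is the maximum number of intervals overlapping at any instant.
starts: [4, 5, 5, 6, 6, 8, 10, 15]
ends:   [6, 7, 7, 8, 10, 11, 14, 16]
s4→1 s5→2 s5→3 e6→2 s6→3 s6→4  — peak 4.

4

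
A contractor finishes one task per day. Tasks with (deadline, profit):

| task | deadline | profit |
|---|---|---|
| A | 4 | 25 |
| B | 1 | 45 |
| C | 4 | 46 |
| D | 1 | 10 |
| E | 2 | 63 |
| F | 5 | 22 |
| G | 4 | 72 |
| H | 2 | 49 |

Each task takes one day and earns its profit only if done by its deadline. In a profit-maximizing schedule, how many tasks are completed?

5

Profit order: G=72 E=63 H=49 C=46 B=45 A=25 F=22 D=10
Assign: G→slot 4, E→slot 2, H→slot 1, C→slot 3, B skipped, A skipped, F→slot 5, D skipped.
Slots: [1:H] [2:E] [3:C] [4:G] [5:F]
5 of 8 scheduled.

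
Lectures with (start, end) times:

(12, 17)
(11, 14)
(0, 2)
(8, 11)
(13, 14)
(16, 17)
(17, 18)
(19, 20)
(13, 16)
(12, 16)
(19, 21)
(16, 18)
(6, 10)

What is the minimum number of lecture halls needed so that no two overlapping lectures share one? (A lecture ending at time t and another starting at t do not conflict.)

5

starts: [0, 6, 8, 11, 12, 12, 13, 13, 16, 16, 17, 19, 19]
ends:   [2, 10, 11, 14, 14, 16, 16, 17, 17, 18, 18, 20, 21]
s0→1 e2→0 s6→1 s8→2 e10→1 e11→0 s11→1 s12→2 s12→3 s13→4 s13→5  — peak 5.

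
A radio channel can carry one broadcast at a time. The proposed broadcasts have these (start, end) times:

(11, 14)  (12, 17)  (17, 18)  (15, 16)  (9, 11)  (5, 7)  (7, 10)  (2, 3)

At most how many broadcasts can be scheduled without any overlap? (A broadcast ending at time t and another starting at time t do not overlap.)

6

Order by finish time; keep every interval that doesn't clash with the previous kept one.
Sorted by end: (2,3)  (5,7)  (7,10)  (9,11)  (11,14)  (15,16)  (12,17)  (17,18)
take (2,3); take (5,7); take (7,10); skip (9,11); take (11,14); take (15,16); take (17,18).
Selected 6 broadcasts.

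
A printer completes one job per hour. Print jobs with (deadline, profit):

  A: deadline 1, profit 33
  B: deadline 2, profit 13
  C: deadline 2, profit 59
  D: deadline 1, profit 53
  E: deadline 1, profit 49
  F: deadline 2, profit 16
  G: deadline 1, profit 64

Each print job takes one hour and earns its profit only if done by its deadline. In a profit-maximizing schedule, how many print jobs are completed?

Take jobs in profit order; each goes to the latest open slot no later than its deadline.
By profit: G(d1,64), C(d2,59), D(d1,53), E(d1,49), A(d1,33), F(d2,16), B(d2,13)
G→slot 1; C→slot 2; D skipped; E skipped; A skipped; F skipped; B skipped.
2 of 7 scheduled.

2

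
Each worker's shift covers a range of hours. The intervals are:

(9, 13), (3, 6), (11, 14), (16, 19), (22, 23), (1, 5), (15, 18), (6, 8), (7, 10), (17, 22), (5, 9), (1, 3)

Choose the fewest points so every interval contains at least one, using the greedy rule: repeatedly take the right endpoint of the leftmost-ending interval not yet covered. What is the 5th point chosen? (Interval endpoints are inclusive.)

By right end: [1,3]  [1,5]  [3,6]  [6,8]  [5,9]  [7,10]  [9,13]  [11,14]  [15,18]  [16,19]  [17,22]  [22,23]
[1,3] uncovered → point at 3; [6,8] uncovered → point at 8; [9,13] uncovered → point at 13; [15,18] uncovered → point at 18; [22,23] uncovered → point at 23.
Points: 3, 8, 13, 18, 23 (5 total).

23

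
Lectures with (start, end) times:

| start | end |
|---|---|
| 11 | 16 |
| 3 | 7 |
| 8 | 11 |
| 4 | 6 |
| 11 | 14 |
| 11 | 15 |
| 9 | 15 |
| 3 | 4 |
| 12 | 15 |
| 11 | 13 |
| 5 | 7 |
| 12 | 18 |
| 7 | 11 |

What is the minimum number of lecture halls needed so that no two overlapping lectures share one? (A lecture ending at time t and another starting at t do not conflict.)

starts: [3, 3, 4, 5, 7, 8, 9, 11, 11, 11, 11, 12, 12]
ends:   [4, 6, 7, 7, 11, 11, 13, 14, 15, 15, 15, 16, 18]
s3→1 s3→2 e4→1 s4→2 s5→3 e6→2 e7→1 e7→0 s7→1 s8→2 s9→3 e11→2 e11→1 s11→2 s11→3 s11→4 s11→5 s12→6 s12→7  — peak 7.

7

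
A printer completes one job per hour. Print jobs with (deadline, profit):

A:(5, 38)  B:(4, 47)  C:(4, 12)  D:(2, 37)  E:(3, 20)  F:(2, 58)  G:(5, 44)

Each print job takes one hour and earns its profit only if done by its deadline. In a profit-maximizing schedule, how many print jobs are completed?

5

Profit order: F=58 B=47 G=44 A=38 D=37 E=20 C=12
Assign: F→slot 2, B→slot 4, G→slot 5, A→slot 3, D→slot 1, E skipped, C skipped.
Slots: [1:D] [2:F] [3:A] [4:B] [5:G]
5 of 7 scheduled.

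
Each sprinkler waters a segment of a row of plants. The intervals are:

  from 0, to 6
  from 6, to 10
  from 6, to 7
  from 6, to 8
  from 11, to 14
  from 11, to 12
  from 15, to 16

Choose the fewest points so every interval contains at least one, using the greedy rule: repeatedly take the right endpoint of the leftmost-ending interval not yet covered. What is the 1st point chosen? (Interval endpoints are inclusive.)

6

Process intervals by earliest right end; each time one isn't hit yet, stab at its right endpoint.
Sorted: [0,6] [6,7] [6,8] [6,10] [11,12] [11,14] [15,16]
{[0,6],[6,7],[6,8],[6,10]} hit by 6; {[11,12],[11,14]} hit by 12; {[15,16]} hit by 16.
Points: 6, 12, 16 (3 total).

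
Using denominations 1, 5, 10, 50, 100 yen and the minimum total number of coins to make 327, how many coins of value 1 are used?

327 − 3×100→27 − 2×10→7 − 1×5→2 − 2×1→0
Count of 1: 2

2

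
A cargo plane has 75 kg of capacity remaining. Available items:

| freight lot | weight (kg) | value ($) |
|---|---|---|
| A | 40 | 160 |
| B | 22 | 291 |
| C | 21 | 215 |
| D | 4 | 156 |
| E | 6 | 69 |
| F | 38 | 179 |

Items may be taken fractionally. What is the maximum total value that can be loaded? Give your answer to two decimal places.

834.63

Order: D (156/4=39.00) > B (291/22=13.23) > E (69/6=11.50) > C (215/21=10.24) > F (179/38=4.71) > A (160/40=4.00)
Fill: take D (4 @ 156) → take B (22 @ 291) → take E (6 @ 69) → take C (21 @ 215) → take 22/38 of F → 103.63; 75/75 used.
Total value = 834.63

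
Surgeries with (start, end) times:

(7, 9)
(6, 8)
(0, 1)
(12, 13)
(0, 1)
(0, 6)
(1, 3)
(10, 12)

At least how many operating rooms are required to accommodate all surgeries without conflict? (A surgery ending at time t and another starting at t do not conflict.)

The answer is the maximum number of intervals overlapping at any instant.
starts: [0, 0, 0, 1, 6, 7, 10, 12]
ends:   [1, 1, 3, 6, 8, 9, 12, 13]
s0→1 s0→2 s0→3  — peak 3.

3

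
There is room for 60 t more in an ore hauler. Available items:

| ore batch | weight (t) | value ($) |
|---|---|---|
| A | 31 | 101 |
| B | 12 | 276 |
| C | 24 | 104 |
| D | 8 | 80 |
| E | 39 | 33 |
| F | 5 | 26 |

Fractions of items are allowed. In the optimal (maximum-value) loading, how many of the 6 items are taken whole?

Ratios (sorted): B 23.00, D 10.00, F 5.20, C 4.33, A 3.26, E 0.85
take B (12 @ 276); take D (8 @ 80); take F (5 @ 26); take C (24 @ 104); take 11/31 of A → 35.84. Capacity used 60/60.
4 item(s) taken whole; one partial (take 11/31 of A).

4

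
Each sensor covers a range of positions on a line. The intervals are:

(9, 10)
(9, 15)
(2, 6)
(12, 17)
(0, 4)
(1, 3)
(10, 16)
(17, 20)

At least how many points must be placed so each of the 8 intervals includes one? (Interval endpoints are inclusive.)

3

Sort by right endpoint; whenever an interval is uncovered, place a point at its right end.
Sorted: [1,3] [0,4] [2,6] [9,10] [9,15] [10,16] [12,17] [17,20]
{[1,3],[0,4],[2,6]} hit by 3; {[9,10],[9,15],[10,16]} hit by 10; {[12,17],[17,20]} hit by 17.
Points: 3, 10, 17 (3 total).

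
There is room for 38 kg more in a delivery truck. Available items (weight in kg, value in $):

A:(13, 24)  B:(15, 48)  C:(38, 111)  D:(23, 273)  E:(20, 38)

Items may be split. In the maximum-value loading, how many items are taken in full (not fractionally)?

2

Sort by value per unit weight and fill in that order.
Ratios (sorted): D 11.87, B 3.20, C 2.92, E 1.90, A 1.85
take D (23 @ 273); take B (15 @ 48). Capacity used 38/38.
2 item(s) taken whole.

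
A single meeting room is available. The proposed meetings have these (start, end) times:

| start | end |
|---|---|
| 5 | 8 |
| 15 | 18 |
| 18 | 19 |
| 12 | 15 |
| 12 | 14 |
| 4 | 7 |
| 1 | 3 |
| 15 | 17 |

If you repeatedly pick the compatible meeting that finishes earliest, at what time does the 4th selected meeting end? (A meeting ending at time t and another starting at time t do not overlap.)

Sorted by end: (1,3)  (4,7)  (5,8)  (12,14)  (12,15)  (15,17)  (15,18)  (18,19)
take (1,3); take (4,7); take (12,14); skip (12,15); take (15,17); take (18,19).
Selected: (1,3) (4,7) (12,14) (15,17) (18,19)

17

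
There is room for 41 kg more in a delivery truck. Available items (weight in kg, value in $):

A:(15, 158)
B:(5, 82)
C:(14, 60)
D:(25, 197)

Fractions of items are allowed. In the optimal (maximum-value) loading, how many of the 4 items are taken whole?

Sort by value per unit weight and fill in that order.
Ratios (sorted): B 16.40, A 10.53, D 7.88, C 4.29
take B (5 @ 82); take A (15 @ 158); take 21/25 of D → 165.48. Capacity used 41/41.
2 item(s) taken whole; one partial (take 21/25 of D).

2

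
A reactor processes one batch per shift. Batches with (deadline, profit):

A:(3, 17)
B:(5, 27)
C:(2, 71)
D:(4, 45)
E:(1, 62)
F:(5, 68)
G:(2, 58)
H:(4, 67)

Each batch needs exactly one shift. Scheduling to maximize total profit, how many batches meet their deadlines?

Sort by profit descending; place each in the latest free slot ≤ its deadline.
Profit order: C=71 F=68 H=67 E=62 G=58 D=45 B=27 A=17
Assign: C→slot 2, F→slot 5, H→slot 4, E→slot 1, G skipped, D→slot 3, B skipped, A skipped.
Slots: [1:E] [2:C] [3:D] [4:H] [5:F]
5 of 8 scheduled.

5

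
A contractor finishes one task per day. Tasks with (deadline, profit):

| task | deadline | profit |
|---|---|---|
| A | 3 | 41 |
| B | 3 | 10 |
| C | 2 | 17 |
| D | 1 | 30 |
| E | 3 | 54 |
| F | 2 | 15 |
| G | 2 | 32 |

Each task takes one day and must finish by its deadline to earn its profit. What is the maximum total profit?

127

By profit: E(d3,54), A(d3,41), G(d2,32), D(d1,30), C(d2,17), F(d2,15), B(d3,10)
E→slot 3; A→slot 2; G→slot 1; D skipped; C skipped; F skipped; B skipped.
Profit = 32 + 41 + 54 = 127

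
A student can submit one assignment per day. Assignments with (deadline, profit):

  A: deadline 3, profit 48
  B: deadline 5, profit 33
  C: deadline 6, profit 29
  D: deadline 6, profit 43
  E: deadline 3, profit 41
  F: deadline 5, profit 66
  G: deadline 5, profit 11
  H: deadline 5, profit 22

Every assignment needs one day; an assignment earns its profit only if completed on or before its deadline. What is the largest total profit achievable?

260

Sort by profit descending; place each in the latest free slot ≤ its deadline.
By profit: F(d5,66), A(d3,48), D(d6,43), E(d3,41), B(d5,33), C(d6,29), H(d5,22), G(d5,11)
F→slot 5; A→slot 3; D→slot 6; E→slot 2; B→slot 4; C→slot 1; H skipped; G skipped.
Profit = 29 + 41 + 48 + 33 + 66 + 43 = 260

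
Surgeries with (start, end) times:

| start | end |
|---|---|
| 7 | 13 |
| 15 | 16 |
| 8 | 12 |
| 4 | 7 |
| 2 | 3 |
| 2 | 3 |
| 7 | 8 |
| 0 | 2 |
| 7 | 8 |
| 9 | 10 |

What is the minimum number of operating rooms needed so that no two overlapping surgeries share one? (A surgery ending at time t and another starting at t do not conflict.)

Events (time:±→running): 0:+→1 2:-→0 2:+→1 2:+→2 3:-→1 3:-→0 4:+→1 7:-→0 7:+→1 7:+→2 7:+→3 … peak 3.

3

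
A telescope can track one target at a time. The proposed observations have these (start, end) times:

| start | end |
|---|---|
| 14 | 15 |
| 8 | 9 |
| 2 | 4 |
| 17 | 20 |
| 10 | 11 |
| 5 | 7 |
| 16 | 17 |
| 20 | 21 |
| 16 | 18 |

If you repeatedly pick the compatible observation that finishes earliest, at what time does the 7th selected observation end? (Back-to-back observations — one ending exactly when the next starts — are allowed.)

Order by finish time; keep every interval that doesn't clash with the previous kept one.
Sorted by end: (2,4)  (5,7)  (8,9)  (10,11)  (14,15)  (16,17)  (16,18)  (17,20)  (20,21)
take (2,4); take (5,7); take (8,9); take (10,11); take (14,15); take (16,17); take (17,20); take (20,21).
Selected: (2,4) (5,7) (8,9) (10,11) (14,15) (16,17) (17,20) (20,21)

20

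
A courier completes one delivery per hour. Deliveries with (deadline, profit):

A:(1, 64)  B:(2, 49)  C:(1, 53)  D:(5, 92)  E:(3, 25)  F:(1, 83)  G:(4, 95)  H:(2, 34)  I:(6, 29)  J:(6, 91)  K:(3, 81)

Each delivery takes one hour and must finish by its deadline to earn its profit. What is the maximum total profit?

Profit order: G=95 D=92 J=91 F=83 K=81 A=64 C=53 B=49 H=34 I=29 E=25
Assign: G→slot 4, D→slot 5, J→slot 6, F→slot 1, K→slot 3, A skipped, C skipped, B→slot 2, H skipped, I skipped, E skipped.
Slots: [1:F] [2:B] [3:K] [4:G] [5:D] [6:J]
Profit = 83 + 49 + 81 + 95 + 92 + 91 = 491

491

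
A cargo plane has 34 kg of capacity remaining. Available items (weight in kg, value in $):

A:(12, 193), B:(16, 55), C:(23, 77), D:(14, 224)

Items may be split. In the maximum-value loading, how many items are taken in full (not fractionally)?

Sort by value per unit weight and fill in that order.
Order: A (193/12=16.08) > D (224/14=16.00) > B (55/16=3.44) > C (77/23=3.35)
Fill: take A (12 @ 193) → take D (14 @ 224) → take 8/16 of B → 27.50; 34/34 used.
2 item(s) taken whole; one partial (take 8/16 of B).

2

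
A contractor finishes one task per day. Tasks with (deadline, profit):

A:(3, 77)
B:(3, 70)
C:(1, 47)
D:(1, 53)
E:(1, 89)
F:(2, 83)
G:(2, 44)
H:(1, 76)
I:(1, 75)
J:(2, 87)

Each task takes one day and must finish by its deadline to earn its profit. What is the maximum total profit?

253

Sort by profit descending; place each in the latest free slot ≤ its deadline.
Profit order: E=89 J=87 F=83 A=77 H=76 I=75 B=70 D=53 C=47 G=44
Assign: E→slot 1, J→slot 2, F skipped, A→slot 3, H skipped, I skipped, B skipped, D skipped, C skipped, G skipped.
Slots: [1:E] [2:J] [3:A]
Profit = 89 + 87 + 77 = 253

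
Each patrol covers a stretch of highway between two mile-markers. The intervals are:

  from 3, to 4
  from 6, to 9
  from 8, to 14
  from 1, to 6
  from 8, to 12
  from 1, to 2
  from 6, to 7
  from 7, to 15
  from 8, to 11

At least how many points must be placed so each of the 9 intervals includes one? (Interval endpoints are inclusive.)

4

Sorted: [1,2] [3,4] [1,6] [6,7] [6,9] [8,11] [8,12] [8,14] [7,15]
{[1,2]} hit by 2; {[3,4],[1,6]} hit by 4; {[6,7],[6,9]} hit by 7; {[8,11],[8,12],[8,14],[7,15]} hit by 11.
Points: 2, 4, 7, 11 (4 total).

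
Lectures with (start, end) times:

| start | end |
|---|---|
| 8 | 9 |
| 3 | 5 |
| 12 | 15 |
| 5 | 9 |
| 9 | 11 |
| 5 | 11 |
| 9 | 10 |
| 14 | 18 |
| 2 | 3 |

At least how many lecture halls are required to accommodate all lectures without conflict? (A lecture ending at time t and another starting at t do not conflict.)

Events (time:±→running): 2:+→1 3:-→0 3:+→1 5:-→0 5:+→1 5:+→2 8:+→3 … peak 3.

3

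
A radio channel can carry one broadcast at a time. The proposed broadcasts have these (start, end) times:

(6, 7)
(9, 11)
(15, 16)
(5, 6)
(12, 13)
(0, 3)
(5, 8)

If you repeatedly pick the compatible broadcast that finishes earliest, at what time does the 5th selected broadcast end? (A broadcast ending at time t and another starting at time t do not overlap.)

13

Sorted by end: (0,3)  (5,6)  (6,7)  (5,8)  (9,11)  (12,13)  (15,16)
take (0,3); take (5,6); take (6,7); skip (5,8); take (9,11); take (12,13); take (15,16).
Selected: (0,3) (5,6) (6,7) (9,11) (12,13) (15,16)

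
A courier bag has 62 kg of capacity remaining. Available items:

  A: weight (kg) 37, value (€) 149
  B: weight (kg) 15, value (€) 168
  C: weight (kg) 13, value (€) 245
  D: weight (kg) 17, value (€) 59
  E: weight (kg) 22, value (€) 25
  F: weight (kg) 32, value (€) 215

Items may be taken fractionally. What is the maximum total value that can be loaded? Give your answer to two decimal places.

Greedy by value/weight ratio, highest first.
Ratios (sorted): C 18.85, B 11.20, F 6.72, A 4.03, D 3.47, E 1.14
take C (13 @ 245); take B (15 @ 168); take F (32 @ 215); take 2/37 of A → 8.05. Capacity used 62/62.
Total value = 636.05

636.05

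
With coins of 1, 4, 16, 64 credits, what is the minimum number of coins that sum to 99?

Greedy: take as many of the largest coin as possible, then repeat with the remainder.
99 − 1×64→35 − 2×16→3 − 3×1→0
Total coins = 1 + 2 + 3 = 6

6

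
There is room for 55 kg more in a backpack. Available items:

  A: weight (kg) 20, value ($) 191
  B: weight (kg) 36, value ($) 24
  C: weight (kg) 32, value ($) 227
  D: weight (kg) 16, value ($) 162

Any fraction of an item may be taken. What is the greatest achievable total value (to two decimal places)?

487.78

Order: D (162/16=10.12) > A (191/20=9.55) > C (227/32=7.09) > B (24/36=0.67)
Fill: take D (16 @ 162) → take A (20 @ 191) → take 19/32 of C → 134.78; 55/55 used.
Total value = 487.78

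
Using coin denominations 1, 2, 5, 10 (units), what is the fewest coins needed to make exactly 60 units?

6

Use the largest denomination that fits, subtract, and repeat.
60 − 6×10→0
Total coins = 6 = 6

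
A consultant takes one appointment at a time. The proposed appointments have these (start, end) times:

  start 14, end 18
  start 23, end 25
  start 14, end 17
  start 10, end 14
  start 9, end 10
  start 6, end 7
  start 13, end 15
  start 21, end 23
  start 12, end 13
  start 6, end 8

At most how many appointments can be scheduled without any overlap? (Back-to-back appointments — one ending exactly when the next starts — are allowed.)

Sort by end time and greedily take each interval whose start is ≥ the last chosen end.
By end time: (6,7), (6,8), (9,10), (12,13), (10,14), (13,15), (14,17), (14,18), (21,23), (23,25).
Pick (6,7); next start ≥ 7 → (9,10); next start ≥ 10 → (12,13); next start ≥ 13 → (13,15); next start ≥ 15 → (21,23); next start ≥ 23 → (23,25).
Selected 6 appointments.

6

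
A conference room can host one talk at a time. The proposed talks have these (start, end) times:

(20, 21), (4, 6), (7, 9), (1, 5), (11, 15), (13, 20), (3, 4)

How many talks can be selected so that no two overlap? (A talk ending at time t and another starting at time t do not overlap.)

Sort by end time and greedily take each interval whose start is ≥ the last chosen end.
Sorted by end: (3,4)  (1,5)  (4,6)  (7,9)  (11,15)  (13,20)  (20,21)
take (3,4); take (4,6); take (7,9); take (11,15); skip (13,20); take (20,21).
Selected 5 talks.

5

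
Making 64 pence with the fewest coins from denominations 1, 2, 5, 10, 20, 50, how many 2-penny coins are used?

Greedy: take as many of the largest coin as possible, then repeat with the remainder.
64 − 1×50→14 − 1×10→4 − 2×2→0
Count of 2: 2

2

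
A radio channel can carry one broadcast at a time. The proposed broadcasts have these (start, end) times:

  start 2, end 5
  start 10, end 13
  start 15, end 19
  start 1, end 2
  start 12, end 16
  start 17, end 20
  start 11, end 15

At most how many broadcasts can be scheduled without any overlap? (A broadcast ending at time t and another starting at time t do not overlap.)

Sort by end time and greedily take each interval whose start is ≥ the last chosen end.
Sorted by end: (1,2)  (2,5)  (10,13)  (11,15)  (12,16)  (15,19)  (17,20)
take (1,2); take (2,5); take (10,13); skip (12,16); take (15,19); skip (17,20).
Selected 4 broadcasts.

4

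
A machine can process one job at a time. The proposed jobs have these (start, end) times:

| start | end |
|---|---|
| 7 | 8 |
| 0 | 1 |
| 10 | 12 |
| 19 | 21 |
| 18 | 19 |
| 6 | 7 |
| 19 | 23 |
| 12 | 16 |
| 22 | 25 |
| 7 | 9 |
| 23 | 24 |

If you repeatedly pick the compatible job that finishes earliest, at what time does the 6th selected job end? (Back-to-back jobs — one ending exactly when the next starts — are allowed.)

19

Greedy by earliest finish: after sorting by end time, pick each interval compatible with the last pick.
Sorted by end: (0,1)  (6,7)  (7,8)  (7,9)  (10,12)  (12,16)  (18,19)  (19,21)  (19,23)  (23,24)  (22,25)
take (0,1); take (6,7); take (7,8); take (10,12); take (12,16); take (18,19); take (19,21); skip (19,23); take (23,24).
Selected: (0,1) (6,7) (7,8) (10,12) (12,16) (18,19) (19,21) (23,24)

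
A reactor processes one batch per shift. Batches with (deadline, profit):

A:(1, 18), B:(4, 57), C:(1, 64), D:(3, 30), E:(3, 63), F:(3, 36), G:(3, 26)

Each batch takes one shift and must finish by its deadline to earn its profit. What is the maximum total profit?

220

Profit order: C=64 E=63 B=57 F=36 D=30 G=26 A=18
Assign: C→slot 1, E→slot 3, B→slot 4, F→slot 2, D skipped, G skipped, A skipped.
Slots: [1:C] [2:F] [3:E] [4:B]
Profit = 64 + 36 + 63 + 57 = 220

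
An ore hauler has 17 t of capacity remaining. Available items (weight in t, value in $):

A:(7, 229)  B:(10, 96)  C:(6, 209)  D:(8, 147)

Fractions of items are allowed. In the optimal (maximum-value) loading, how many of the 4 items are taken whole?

2

Greedy by value/weight ratio, highest first.
Ratios (sorted): C 34.83, A 32.71, D 18.38, B 9.60
take C (6 @ 209); take A (7 @ 229); take 4/8 of D → 73.50. Capacity used 17/17.
2 item(s) taken whole; one partial (take 4/8 of D).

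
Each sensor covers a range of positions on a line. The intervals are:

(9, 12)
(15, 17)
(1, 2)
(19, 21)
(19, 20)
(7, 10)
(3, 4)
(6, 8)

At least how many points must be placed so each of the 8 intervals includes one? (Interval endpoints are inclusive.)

By right end: [1,2]  [3,4]  [6,8]  [7,10]  [9,12]  [15,17]  [19,20]  [19,21]
[1,2] uncovered → point at 2; [3,4] uncovered → point at 4; [6,8] uncovered → point at 8; [9,12] uncovered → point at 12; [15,17] uncovered → point at 17; [19,20] uncovered → point at 20.
Points: 2, 4, 8, 12, 17, 20 (6 total).

6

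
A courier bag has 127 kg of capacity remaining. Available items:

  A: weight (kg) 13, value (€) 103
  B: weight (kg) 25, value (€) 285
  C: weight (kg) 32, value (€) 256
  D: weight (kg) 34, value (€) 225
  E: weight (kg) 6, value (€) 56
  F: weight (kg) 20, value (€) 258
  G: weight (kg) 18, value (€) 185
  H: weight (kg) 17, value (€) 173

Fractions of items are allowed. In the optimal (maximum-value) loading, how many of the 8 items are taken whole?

Order: F (258/20=12.90) > B (285/25=11.40) > G (185/18=10.28) > H (173/17=10.18) > E (56/6=9.33) > C (256/32=8.00) > A (103/13=7.92) > D (225/34=6.62)
Fill: take F (20 @ 258) → take B (25 @ 285) → take G (18 @ 185) → take H (17 @ 173) → take E (6 @ 56) → take C (32 @ 256) → take 9/13 of A → 71.31; 127/127 used.
6 item(s) taken whole; one partial (take 9/13 of A).

6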